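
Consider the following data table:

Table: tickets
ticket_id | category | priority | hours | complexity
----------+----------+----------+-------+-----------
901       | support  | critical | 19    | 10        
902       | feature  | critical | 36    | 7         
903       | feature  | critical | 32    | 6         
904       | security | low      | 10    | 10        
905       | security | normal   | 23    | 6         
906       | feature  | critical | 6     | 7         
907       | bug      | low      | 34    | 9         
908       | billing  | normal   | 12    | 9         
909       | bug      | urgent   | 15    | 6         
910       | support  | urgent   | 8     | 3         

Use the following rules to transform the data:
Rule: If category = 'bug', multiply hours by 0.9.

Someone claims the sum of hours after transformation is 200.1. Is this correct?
No, the correct result is 190.1.

Step 1: Calculate the correct sum after transformation
Step 2: Apply multiplier 0.9 to records where category = 'bug'
Step 3: Correct result = 190.1
Step 4: Claimed result = 200.1
Step 5: 190.1 ≠ 200.1
Conclusion: The claimed result is incorrect. The correct answer is 190.1.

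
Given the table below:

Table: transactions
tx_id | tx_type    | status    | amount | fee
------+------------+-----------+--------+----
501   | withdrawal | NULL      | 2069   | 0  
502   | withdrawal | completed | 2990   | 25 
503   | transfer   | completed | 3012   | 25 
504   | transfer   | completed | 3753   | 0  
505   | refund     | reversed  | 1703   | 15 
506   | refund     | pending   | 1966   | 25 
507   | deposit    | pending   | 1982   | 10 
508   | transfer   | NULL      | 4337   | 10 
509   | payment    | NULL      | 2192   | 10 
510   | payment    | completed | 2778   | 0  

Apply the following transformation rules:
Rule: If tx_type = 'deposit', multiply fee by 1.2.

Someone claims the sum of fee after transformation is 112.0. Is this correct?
No, the correct result is 122.0.

Step 1: Calculate the correct sum after transformation
Step 2: Apply multiplier 1.2 to records where tx_type = 'deposit'
Step 3: Correct result = 122.0
Step 4: Claimed result = 112.0
Step 5: 122.0 ≠ 112.0
Conclusion: The claimed result is incorrect. The correct answer is 122.0.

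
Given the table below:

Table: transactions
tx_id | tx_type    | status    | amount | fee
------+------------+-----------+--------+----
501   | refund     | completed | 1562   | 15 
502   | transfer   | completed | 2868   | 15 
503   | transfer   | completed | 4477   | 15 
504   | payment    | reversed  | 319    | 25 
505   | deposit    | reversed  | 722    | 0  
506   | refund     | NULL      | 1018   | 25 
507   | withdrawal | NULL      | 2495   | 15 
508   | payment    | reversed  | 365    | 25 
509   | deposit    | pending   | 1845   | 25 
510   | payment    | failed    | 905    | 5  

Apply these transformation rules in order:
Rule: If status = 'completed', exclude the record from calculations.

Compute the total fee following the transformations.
120

Step 1: Identify records where status = 'completed'
Step 2: The excluded records sum to 45
Step 3: Original total fee = 165
Step 4: Remaining total = 165 - 45 = 120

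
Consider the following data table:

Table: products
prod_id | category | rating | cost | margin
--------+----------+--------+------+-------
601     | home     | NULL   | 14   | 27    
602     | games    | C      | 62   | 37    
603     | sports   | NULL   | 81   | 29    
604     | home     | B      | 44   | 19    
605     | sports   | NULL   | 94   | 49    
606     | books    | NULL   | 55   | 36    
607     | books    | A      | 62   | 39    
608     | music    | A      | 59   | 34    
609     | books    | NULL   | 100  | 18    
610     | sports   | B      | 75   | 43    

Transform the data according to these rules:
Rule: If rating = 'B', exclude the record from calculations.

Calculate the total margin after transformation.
269

Step 1: Identify records where rating = 'B'
Step 2: The excluded records sum to 62
Step 3: Original total margin = 331
Step 4: Remaining total = 331 - 62 = 269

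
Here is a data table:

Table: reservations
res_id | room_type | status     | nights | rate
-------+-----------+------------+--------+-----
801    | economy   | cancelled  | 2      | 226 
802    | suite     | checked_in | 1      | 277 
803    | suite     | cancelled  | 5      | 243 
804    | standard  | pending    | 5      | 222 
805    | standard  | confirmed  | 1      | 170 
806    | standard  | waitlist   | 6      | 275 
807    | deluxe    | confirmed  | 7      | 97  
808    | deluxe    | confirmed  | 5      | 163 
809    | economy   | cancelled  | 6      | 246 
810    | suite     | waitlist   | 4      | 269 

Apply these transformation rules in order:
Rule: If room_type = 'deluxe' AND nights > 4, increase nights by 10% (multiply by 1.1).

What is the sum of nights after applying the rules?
43.2

Step 1: Find records where room_type = 'deluxe' AND nights > 4
Step 2: 2 records match, summing to 12
Step 3: After multiplier: 12 × 1.1 = 13.2
Step 4: Unaffected records sum: 30
Step 5: Final sum = 13.2 + 30 = 43.2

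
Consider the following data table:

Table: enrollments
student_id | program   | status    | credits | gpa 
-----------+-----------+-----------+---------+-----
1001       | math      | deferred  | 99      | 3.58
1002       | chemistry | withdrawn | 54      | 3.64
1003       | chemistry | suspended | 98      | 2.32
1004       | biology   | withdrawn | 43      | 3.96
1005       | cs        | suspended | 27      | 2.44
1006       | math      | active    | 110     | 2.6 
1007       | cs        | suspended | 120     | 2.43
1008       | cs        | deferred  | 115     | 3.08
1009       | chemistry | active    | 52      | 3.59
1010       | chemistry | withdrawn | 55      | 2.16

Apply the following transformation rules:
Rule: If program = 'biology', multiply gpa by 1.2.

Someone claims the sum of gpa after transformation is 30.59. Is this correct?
Yes, the result is correct.

Step 1: Calculate the correct sum after transformation
Step 2: Apply multiplier 1.2 to records where program = 'biology'
Step 3: Correct result = 30.59
Step 4: Claimed result = 30.59
Step 5: 30.59 = 30.59 ✓
Conclusion: The claimed result is correct.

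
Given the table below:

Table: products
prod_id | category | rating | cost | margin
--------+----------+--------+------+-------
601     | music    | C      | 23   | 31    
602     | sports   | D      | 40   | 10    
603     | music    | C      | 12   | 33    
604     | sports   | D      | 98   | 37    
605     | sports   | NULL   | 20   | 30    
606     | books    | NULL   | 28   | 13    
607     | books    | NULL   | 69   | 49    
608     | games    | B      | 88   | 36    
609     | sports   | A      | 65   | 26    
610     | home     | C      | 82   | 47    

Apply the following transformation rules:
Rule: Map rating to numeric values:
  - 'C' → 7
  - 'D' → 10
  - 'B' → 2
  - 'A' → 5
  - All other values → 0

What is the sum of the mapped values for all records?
48

Step 1: Apply mapping to each record
Step 2: Count by status:
  'C': 3 records × 7 = 21
  'D': 2 records × 10 = 20
  'B': 1 records × 2 = 2
  'A': 1 records × 5 = 5
Step 3: Sum all mapped values = 48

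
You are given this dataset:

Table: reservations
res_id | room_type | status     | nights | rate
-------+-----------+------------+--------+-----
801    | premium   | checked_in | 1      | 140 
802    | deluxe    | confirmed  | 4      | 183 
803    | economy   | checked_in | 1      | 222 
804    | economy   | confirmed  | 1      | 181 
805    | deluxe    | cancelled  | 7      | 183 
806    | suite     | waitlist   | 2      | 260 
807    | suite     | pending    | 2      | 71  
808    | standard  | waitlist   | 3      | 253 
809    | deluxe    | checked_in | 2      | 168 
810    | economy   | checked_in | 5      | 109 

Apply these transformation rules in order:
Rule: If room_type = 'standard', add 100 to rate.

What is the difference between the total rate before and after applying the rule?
100

Step 1: Original sum of rate = 1770
Step 2: 1 records have room_type = 'standard'
Step 3: Each affected record changes by 100
Step 4: Total change = 1 × 100 = 100
Step 5: New sum = 1770 + 100 = 1870
Step 6: Difference = |1870 - 1770| = 100
        (Sum increased by 100)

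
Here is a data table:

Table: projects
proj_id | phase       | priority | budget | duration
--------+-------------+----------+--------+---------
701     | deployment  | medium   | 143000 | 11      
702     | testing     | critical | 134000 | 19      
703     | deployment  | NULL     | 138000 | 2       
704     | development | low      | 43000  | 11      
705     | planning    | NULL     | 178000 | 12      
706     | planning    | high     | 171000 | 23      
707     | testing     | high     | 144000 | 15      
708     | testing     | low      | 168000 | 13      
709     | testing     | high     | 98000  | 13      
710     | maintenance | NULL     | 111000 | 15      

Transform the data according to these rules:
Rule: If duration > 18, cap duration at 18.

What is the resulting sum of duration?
128

Step 1: 2 records have duration > 18
Step 2: These records originally summed to 42
Step 3: After capping: 2 × 18 = 36
Step 4: Unaffected records sum: 92
Step 5: Final sum = 36 + 92 = 128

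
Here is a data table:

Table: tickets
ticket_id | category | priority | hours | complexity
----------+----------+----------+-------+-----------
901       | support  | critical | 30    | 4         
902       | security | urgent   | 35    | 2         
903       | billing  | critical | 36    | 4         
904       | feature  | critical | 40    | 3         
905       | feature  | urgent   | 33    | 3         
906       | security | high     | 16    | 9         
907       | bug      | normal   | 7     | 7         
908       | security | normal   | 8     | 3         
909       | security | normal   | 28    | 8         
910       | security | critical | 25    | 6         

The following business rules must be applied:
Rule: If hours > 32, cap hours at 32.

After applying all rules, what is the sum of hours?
242

Step 1: 4 records have hours > 32
Step 2: These records originally summed to 144
Step 3: After capping: 4 × 32 = 128
Step 4: Unaffected records sum: 114
Step 5: Final sum = 128 + 114 = 242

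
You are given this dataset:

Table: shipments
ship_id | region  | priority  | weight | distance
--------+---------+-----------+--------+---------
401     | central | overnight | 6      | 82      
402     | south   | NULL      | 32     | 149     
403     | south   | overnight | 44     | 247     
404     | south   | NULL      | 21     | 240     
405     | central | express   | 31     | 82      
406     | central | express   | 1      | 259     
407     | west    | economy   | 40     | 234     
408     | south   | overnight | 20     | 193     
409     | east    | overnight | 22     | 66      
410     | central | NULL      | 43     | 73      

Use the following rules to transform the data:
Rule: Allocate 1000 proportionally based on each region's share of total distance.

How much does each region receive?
central: 305.23, east: 40.62, south: 510.15, west: 144.0

Step 1: Calculate total distance = 1625
Step 2: Calculate each region's proportion:
  central: 496/1625 = 30.52% → 305.23
  east: 66/1625 = 4.06% → 40.62
  south: 829/1625 = 51.02% → 510.15
  west: 234/1625 = 14.40% → 144.0
Step 3: Verify: sum of allocations ≈ 1000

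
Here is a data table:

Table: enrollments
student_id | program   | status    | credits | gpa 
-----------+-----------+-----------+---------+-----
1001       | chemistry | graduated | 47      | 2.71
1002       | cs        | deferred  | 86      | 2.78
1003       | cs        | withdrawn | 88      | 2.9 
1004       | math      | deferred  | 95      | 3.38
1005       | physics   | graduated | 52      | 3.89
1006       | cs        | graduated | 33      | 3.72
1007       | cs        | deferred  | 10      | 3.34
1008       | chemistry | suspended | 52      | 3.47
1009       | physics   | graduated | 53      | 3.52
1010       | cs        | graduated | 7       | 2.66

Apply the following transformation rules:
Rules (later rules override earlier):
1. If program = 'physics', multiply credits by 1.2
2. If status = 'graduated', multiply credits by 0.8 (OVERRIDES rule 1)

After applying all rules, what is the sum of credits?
484.6

Step 1: Rule 2 takes priority for records with status = 'graduated'
  - 5 records: 192 × 0.8 = 153.6
Step 2: Rule 1 applies to remaining records with program = 'physics'
  - 0 records: 0 × 1.2 = 0.0
Step 3: Other records unchanged: 331
Step 4: Final sum = 153.6 + 0.0 + 331 = 484.6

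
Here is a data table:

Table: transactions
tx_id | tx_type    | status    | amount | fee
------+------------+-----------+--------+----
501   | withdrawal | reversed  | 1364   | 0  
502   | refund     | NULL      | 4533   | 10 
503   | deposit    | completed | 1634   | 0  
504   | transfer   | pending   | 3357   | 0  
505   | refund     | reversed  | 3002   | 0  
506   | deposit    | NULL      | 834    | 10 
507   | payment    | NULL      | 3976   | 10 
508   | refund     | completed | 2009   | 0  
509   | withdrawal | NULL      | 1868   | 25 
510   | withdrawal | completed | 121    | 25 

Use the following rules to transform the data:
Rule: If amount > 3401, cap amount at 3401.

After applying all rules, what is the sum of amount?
20991

Step 1: 2 records have amount > 3401
Step 2: These records originally summed to 8509
Step 3: After capping: 2 × 3401 = 6802
Step 4: Unaffected records sum: 14189
Step 5: Final sum = 6802 + 14189 = 20991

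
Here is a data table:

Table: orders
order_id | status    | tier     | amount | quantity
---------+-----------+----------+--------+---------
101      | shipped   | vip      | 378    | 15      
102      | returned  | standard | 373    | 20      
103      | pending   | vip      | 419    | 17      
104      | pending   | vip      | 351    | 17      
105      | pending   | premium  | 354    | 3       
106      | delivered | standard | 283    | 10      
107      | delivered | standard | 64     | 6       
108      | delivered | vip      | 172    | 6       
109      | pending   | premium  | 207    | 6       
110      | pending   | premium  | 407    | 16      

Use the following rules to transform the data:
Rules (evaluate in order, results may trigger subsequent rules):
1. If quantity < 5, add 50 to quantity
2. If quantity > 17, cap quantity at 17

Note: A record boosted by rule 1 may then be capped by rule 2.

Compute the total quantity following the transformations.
127

Step 1: Apply rule 1 to records with quantity < 5
  - 1 records get bonus of 50
  - Of these, 1 records then exceed 17 and get capped
Step 2: Apply rule 2 to records with quantity > 17
  - 1 records (original) are capped
Step 3: Calculate final sum = 127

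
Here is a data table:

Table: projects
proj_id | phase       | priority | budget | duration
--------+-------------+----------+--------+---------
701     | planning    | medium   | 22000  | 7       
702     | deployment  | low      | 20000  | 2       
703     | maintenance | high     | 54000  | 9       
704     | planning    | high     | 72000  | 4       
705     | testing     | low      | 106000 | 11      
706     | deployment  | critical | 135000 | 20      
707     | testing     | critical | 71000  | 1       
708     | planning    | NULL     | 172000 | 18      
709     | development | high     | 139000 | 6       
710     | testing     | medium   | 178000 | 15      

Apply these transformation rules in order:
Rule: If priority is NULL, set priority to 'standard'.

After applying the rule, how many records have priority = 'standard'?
1

Step 1: Count records where priority IS NULL
Step 2: Found 1 records with NULL priority
Step 3: These records will have priority set to 'standard'
Step 4: Records already having priority = 'standard': 0
Step 5: Answer: 1 + 0 = 1 records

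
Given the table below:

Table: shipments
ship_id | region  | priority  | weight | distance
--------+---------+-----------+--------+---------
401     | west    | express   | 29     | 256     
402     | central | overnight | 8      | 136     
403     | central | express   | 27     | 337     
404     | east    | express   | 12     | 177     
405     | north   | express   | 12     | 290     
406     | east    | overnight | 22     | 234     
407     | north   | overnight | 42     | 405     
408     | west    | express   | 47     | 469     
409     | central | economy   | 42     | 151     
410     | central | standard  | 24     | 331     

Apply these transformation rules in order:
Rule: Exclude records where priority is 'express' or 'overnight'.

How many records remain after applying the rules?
2

Step 1: Count records to exclude
  - 5 (express) + 3 (overnight) = 8 records
Step 2: Total records: 10
Step 3: Remaining = 10 - 8 = 2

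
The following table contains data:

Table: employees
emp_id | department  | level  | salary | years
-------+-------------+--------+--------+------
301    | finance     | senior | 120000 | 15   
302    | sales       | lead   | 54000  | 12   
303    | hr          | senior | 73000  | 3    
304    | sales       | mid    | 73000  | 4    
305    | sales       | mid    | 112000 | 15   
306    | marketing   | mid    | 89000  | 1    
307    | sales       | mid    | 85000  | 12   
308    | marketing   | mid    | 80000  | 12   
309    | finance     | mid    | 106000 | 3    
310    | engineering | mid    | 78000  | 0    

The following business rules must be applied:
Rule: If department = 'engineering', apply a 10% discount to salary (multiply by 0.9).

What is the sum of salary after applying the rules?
862200.0

Step 1: Records with department = 'engineering' have total salary = 78000
Step 2: Apply multiplier: 78000 × 0.9 = 70200.0
Step 3: Other records total: 792000
Step 4: Final sum = 70200.0 + 792000 = 862200.0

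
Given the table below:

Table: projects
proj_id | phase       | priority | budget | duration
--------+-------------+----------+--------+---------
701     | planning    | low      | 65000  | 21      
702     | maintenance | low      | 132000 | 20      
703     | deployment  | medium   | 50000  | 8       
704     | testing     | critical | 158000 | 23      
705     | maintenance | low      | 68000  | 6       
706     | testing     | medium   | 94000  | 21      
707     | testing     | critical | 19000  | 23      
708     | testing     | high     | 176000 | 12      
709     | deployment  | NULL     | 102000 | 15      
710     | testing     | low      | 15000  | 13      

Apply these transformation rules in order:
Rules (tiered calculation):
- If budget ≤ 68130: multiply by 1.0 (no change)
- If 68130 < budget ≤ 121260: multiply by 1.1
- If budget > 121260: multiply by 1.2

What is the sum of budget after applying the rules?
991800.0

Step 1: Tier 1 (budget ≤ 68130): 5 records, sum = 217000 × 1.0 = 217000.0
Step 2: Tier 2 (68130 < budget ≤ 121260): 2 records, sum = 196000 × 1.1 = 215600.0
Step 3: Tier 3 (budget > 121260): 3 records, sum = 466000 × 1.2 = 559200.0
Step 4: Final sum = 217000.0 + 215600.0 + 559200.0 = 991800.0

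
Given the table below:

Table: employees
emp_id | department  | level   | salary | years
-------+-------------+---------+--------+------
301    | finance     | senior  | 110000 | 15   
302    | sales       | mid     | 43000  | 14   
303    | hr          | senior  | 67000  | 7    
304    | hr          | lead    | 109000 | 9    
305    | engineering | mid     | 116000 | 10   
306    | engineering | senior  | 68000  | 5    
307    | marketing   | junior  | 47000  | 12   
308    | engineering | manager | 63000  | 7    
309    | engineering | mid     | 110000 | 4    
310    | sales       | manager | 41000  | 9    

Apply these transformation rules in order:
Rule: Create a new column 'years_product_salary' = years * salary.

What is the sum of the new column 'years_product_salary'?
7016000

Step 1: For each record, compute years * salary
Example calculations:
  15 * 110000 = 1650000
  14 * 43000 = 602000
  7 * 67000 = 469000
  ...
Step 2: Sum all derived values
Step 3: Total = 7016000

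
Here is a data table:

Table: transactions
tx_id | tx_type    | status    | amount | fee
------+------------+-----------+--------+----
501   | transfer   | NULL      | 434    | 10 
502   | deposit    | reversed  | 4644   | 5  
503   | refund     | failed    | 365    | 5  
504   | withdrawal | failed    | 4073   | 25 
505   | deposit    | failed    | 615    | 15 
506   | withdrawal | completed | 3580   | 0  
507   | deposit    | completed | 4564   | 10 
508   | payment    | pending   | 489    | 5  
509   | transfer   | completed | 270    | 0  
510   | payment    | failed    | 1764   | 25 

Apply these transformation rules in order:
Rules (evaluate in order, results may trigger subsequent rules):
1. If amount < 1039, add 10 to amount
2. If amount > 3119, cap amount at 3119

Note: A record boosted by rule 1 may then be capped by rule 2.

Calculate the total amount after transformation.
16463

Step 1: Apply rule 1 to records with amount < 1039
  - 5 records get bonus of 10
  - Of these, 0 records then exceed 3119 and get capped
Step 2: Apply rule 2 to records with amount > 3119
  - 4 records (original) are capped
Step 3: Calculate final sum = 16463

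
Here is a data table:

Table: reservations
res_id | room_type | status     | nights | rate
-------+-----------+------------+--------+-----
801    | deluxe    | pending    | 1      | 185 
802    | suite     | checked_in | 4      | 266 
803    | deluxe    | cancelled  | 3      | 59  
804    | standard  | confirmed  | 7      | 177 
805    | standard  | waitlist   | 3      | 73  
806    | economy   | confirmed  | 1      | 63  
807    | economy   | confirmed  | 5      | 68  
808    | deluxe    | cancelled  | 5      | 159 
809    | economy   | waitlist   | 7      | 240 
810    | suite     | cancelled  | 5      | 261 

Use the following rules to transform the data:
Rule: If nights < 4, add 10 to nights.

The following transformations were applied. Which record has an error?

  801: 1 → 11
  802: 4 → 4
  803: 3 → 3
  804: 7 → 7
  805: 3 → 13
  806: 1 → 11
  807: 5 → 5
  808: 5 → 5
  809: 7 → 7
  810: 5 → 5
Record 803 has an error. The correct transformed value should be 13, not 3.

Step 1: Check each record against the rule
Step 2: Record 803 has nights = 3
Step 3: Since 3 < 4, the bonus should have been applied
Step 4: Correct value = 13, but claimed value = 3
Conclusion: Record 803 has the error.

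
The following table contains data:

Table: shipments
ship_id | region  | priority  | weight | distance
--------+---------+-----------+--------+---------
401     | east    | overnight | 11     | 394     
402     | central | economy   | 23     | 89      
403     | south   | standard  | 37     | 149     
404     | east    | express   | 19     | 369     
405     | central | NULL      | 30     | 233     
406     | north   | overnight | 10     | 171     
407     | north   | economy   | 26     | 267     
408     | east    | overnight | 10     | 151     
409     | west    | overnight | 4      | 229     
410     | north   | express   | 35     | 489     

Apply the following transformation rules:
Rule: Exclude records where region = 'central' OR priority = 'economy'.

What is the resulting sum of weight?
126

Step 1: Find records where region = 'central' OR priority = 'economy'
Step 2: 3 records match, summing to 79
Step 3: Original sum: 205
Step 4: Remaining sum = 205 - 79 = 126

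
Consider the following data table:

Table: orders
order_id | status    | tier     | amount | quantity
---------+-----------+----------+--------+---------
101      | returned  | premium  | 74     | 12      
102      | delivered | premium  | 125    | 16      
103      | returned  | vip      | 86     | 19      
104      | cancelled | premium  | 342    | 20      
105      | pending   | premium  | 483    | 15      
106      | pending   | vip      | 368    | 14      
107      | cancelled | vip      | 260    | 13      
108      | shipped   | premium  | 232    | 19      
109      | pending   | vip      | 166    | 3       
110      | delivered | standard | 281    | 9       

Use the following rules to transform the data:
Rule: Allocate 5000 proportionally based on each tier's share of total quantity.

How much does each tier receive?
premium: 2928.57, standard: 321.43, vip: 1750.0

Step 1: Calculate total quantity = 140
Step 2: Calculate each tier's proportion:
  premium: 82/140 = 58.57% → 2928.57
  standard: 9/140 = 6.43% → 321.43
  vip: 49/140 = 35.00% → 1750.0
Step 3: Verify: sum of allocations ≈ 5000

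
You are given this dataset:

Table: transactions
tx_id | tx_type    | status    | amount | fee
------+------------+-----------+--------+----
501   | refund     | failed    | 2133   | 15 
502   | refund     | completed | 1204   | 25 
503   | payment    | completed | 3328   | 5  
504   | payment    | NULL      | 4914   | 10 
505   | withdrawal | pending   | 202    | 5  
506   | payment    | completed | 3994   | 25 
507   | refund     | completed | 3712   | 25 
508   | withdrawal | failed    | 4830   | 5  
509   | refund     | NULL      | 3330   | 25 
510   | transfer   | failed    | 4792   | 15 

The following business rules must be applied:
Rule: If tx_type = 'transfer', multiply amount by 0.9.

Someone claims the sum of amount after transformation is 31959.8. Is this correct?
Yes, the result is correct.

Step 1: Calculate the correct sum after transformation
Step 2: Apply multiplier 0.9 to records where tx_type = 'transfer'
Step 3: Correct result = 31959.8
Step 4: Claimed result = 31959.8
Step 5: 31959.8 = 31959.8 ✓
Conclusion: The claimed result is correct.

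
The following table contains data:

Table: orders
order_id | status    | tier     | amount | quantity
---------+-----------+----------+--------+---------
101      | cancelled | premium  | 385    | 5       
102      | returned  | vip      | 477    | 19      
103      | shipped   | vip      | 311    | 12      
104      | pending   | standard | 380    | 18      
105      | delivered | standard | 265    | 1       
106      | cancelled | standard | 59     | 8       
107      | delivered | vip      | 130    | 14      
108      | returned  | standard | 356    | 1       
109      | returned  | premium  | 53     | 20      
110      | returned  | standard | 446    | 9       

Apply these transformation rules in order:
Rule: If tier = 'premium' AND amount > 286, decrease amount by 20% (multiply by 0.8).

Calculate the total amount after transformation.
2785.0

Step 1: Find records where tier = 'premium' AND amount > 286
Step 2: 1 records match, summing to 385
Step 3: After multiplier: 385 × 0.8 = 308.0
Step 4: Unaffected records sum: 2477
Step 5: Final sum = 308.0 + 2477 = 2785.0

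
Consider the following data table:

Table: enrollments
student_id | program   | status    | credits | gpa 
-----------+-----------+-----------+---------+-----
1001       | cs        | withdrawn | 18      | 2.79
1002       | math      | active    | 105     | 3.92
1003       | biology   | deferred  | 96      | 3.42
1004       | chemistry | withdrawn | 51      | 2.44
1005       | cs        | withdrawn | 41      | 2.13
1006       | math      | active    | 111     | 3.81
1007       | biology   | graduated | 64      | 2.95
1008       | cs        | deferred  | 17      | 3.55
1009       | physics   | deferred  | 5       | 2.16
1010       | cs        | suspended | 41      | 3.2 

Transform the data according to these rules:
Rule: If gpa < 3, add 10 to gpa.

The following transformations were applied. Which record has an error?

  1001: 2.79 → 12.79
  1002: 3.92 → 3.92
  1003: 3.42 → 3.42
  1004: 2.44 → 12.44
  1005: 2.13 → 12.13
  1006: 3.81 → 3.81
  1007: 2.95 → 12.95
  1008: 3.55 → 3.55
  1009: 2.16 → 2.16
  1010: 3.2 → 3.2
Record 1009 has an error. The correct transformed value should be 12.16, not 2.16.

Step 1: Check each record against the rule
Step 2: Record 1009 has gpa = 2.16
Step 3: Since 2.16 < 3, the bonus should have been applied
Step 4: Correct value = 12.16, but claimed value = 2.16
Conclusion: Record 1009 has the error.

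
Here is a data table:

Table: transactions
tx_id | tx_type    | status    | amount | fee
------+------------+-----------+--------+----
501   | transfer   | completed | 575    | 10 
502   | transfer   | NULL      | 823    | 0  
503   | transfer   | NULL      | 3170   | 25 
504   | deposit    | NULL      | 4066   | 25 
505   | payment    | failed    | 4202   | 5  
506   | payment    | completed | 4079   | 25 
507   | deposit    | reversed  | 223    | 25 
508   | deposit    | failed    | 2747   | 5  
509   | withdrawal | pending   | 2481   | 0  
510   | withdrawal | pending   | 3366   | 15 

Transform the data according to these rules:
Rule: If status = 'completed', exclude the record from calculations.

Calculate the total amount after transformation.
21078

Step 1: Identify records where status = 'completed'
Step 2: The excluded records sum to 4654
Step 3: Original total amount = 25732
Step 4: Remaining total = 25732 - 4654 = 21078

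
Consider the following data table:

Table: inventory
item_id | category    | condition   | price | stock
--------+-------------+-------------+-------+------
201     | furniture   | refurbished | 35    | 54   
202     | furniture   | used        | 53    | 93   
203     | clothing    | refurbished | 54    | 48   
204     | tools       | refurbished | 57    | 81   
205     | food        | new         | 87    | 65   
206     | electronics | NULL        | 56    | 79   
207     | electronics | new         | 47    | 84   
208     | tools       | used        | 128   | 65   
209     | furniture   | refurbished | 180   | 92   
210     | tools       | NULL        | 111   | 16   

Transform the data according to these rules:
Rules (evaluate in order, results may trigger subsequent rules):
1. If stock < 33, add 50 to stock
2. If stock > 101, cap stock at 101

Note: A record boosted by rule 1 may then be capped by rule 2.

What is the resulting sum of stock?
727

Step 1: Apply rule 1 to records with stock < 33
  - 1 records get bonus of 50
  - Of these, 0 records then exceed 101 and get capped
Step 2: Apply rule 2 to records with stock > 101
  - 0 records (original) are capped
Step 3: Calculate final sum = 727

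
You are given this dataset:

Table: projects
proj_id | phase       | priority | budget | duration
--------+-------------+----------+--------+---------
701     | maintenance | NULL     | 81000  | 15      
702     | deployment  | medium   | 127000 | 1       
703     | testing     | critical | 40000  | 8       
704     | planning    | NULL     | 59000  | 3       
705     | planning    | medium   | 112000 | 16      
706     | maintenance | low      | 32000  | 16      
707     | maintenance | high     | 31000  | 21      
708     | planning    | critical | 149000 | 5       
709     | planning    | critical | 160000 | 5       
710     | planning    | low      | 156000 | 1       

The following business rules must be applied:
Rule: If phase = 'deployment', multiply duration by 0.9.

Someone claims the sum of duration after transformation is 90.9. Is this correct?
Yes, the result is correct.

Step 1: Calculate the correct sum after transformation
Step 2: Apply multiplier 0.9 to records where phase = 'deployment'
Step 3: Correct result = 90.9
Step 4: Claimed result = 90.9
Step 5: 90.9 = 90.9 ✓
Conclusion: The claimed result is correct.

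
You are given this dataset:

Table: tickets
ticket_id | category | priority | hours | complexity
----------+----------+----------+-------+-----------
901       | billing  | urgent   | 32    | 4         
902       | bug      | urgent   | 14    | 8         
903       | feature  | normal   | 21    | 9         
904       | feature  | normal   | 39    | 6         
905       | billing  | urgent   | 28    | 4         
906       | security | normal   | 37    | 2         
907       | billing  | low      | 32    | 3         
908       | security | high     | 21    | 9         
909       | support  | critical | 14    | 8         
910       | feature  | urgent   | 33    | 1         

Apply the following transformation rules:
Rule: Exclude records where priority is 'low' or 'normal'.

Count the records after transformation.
6

Step 1: Count records to exclude
  - 1 (low) + 3 (normal) = 4 records
Step 2: Total records: 10
Step 3: Remaining = 10 - 4 = 6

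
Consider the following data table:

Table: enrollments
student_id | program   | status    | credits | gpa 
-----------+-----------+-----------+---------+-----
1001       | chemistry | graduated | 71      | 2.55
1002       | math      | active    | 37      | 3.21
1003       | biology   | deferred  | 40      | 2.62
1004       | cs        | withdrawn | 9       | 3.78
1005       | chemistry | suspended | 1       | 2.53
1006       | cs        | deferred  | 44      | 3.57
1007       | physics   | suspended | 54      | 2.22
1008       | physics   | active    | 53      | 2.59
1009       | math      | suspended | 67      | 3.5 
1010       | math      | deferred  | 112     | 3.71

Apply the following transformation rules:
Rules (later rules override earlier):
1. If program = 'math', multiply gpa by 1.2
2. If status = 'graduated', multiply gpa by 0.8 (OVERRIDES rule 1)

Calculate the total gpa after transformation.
31.85

Step 1: Rule 2 takes priority for records with status = 'graduated'
  - 1 records: 2.55 × 0.8 = 2.04
Step 2: Rule 1 applies to remaining records with program = 'math'
  - 3 records: 10.42 × 1.2 = 12.5
Step 3: Other records unchanged: 17.31
Step 4: Final sum = 2.04 + 12.5 + 17.31 = 31.85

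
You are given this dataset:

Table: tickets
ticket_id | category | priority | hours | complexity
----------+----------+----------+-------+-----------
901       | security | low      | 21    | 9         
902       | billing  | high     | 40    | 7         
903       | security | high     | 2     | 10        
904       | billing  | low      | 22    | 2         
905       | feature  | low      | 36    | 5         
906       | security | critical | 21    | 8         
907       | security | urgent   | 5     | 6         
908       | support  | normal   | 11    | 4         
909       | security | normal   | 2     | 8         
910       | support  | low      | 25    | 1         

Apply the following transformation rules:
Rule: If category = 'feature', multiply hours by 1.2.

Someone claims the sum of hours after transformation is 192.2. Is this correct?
Yes, the result is correct.

Step 1: Calculate the correct sum after transformation
Step 2: Apply multiplier 1.2 to records where category = 'feature'
Step 3: Correct result = 192.2
Step 4: Claimed result = 192.2
Step 5: 192.2 = 192.2 ✓
Conclusion: The claimed result is correct.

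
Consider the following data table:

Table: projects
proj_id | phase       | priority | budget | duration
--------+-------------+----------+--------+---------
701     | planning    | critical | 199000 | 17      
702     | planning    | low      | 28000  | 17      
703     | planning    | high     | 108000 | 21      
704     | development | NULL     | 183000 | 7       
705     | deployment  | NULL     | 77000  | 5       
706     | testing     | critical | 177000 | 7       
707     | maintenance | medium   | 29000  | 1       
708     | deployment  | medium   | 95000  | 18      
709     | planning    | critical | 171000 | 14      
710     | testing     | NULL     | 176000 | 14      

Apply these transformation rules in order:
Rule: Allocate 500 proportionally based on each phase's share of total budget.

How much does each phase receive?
deployment: 69.19, development: 73.61, maintenance: 11.67, planning: 203.54, testing: 142.0

Step 1: Calculate total budget = 1243000
Step 2: Calculate each phase's proportion:
  deployment: 172000/1243000 = 13.84% → 69.19
  development: 183000/1243000 = 14.72% → 73.61
  maintenance: 29000/1243000 = 2.33% → 11.67
  planning: 506000/1243000 = 40.71% → 203.54
  testing: 353000/1243000 = 28.40% → 142.0
Step 3: Verify: sum of allocations ≈ 500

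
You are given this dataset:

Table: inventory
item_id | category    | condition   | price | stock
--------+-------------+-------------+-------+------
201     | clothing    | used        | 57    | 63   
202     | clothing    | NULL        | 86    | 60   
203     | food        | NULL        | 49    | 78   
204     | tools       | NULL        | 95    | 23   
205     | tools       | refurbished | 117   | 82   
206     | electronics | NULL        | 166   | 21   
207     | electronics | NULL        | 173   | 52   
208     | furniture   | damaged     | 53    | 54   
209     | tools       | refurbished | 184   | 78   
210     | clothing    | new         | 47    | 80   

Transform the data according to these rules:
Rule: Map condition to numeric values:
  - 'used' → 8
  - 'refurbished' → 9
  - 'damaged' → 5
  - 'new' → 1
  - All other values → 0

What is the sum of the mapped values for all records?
32

Step 1: Apply mapping to each record
Step 2: Count by status:
  'used': 1 records × 8 = 8
  'refurbished': 2 records × 9 = 18
  'damaged': 1 records × 5 = 5
  'new': 1 records × 1 = 1
Step 3: Sum all mapped values = 32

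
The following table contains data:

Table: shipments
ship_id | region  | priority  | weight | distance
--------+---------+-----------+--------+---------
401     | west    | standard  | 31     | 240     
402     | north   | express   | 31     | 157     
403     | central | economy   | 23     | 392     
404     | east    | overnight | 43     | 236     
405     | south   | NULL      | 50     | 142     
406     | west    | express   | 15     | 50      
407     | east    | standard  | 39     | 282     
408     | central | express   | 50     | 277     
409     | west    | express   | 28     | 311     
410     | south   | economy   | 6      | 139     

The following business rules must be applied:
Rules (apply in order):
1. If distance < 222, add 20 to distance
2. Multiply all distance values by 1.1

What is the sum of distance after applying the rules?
2536.6

Step 1: Apply Rule 1 - Add 20 to records with distance < 222
  - 4 records affected: 488 + (4 × 20) = 568
  - Unaffected records: 1738
  - Sum after Rule 1: 2306
Step 2: Apply Rule 2 - Multiply all by 1.1
  - 2306 × 1.1 = 2536.6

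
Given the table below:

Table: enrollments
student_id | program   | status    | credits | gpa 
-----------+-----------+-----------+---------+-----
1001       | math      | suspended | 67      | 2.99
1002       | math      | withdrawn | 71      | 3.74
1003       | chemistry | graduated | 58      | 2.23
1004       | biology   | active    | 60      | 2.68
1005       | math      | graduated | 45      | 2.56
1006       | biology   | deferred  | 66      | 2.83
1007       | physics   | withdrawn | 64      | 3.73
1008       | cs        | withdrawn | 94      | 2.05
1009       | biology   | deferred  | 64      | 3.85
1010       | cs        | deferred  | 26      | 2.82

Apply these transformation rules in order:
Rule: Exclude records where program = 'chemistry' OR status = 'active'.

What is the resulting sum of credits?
497

Step 1: Find records where program = 'chemistry' OR status = 'active'
Step 2: 2 records match, summing to 118
Step 3: Original sum: 615
Step 4: Remaining sum = 615 - 118 = 497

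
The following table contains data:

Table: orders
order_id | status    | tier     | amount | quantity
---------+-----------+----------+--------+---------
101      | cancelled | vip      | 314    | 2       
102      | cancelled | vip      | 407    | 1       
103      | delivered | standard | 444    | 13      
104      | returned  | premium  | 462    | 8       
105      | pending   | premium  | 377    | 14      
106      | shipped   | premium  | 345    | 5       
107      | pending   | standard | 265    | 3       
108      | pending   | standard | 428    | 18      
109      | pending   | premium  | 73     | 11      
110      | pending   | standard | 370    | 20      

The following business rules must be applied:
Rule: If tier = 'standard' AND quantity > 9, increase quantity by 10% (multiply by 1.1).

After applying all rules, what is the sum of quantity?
100.1

Step 1: Find records where tier = 'standard' AND quantity > 9
Step 2: 3 records match, summing to 51
Step 3: After multiplier: 51 × 1.1 = 56.1
Step 4: Unaffected records sum: 44
Step 5: Final sum = 56.1 + 44 = 100.1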